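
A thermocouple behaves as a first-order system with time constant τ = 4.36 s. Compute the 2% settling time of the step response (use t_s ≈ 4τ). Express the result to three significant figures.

t_s ≈ 4τ = 17.4 s.

t_s ≈ 17.4 s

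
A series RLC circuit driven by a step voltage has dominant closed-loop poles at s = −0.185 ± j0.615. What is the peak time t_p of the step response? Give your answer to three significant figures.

t_p = π/ω_d with ω_d = 0.615 (the imaginary part), so t_p = 5.11 s.

t_p ≈ 5.11 s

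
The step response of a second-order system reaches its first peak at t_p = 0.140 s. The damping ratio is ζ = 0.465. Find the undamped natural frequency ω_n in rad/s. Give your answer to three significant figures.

ω_n ≈ 25.3 rad/s

Peak time t_p = π/ω_d, so ω_d = π/t_p = π/0.140 = 22.4 rad/s.
ω_n = ω_d/√(1−ζ²) = 22.4/√0.784 = 25.3 rad/s.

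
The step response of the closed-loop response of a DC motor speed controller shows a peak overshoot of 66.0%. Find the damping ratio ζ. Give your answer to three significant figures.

ζ ≈ 0.131

Inverting the overshoot relation: ζ = |ln 0.660|/√(π² + ln²0.660) = 0.131.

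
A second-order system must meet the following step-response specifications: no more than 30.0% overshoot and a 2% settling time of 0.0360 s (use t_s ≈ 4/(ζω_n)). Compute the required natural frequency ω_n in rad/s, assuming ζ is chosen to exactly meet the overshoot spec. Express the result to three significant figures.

ζ = −ln(OS)/√(π² + (ln OS)²). With OS = 0.300, ln OS = −1.204 and ζ = 1.204/3.364 = 0.358.
From t_s ≈ 4/(ζω_n): ω_n = 4/(ζ·t_s) = 4/(0.358·0.0360) = 310 rad/s.

ω_n ≈ 310 rad/s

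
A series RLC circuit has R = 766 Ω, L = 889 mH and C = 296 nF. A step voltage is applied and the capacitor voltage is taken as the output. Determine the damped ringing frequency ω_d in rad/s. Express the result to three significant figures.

For a series RLC circuit (capacitor voltage as output), ω_n = 1/√(LC) = 1/√(889 mH · 296 nF) = 1950 rad/s.
ζ = (R/2)·√(C/L) = (766/2)·√(296 nF/889 mH) = 0.221.
The damped frequency ω_d = ω_n√(1−ζ²) = 1900 rad/s.

ω_d ≈ 1900 rad/s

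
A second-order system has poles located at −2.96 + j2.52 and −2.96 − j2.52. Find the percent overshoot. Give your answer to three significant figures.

The poles are at −σ ± jω_d with σ = 2.96 and ω_d = 2.52, so ω_n = √(σ²+ω_d²) = 3.89 rad/s and ζ = σ/ω_n = 0.761.
%OS = 100·exp(−πζ/√(1−ζ²)) = 2.50%.

%OS ≈ 2.50%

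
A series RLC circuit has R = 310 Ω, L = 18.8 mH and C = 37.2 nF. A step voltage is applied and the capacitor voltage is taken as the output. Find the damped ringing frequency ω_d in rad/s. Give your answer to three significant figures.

ω_d ≈ 36900 rad/s

For a series RLC circuit (capacitor voltage as output), ω_n = 1/√(LC) = 1/√(18.8 mH · 37.2 nF) = 37800 rad/s.
ζ = (R/2)·√(C/L) = (310/2)·√(37.2 nF/18.8 mH) = 0.218.
ω_d = 37800·√(1 − 0.218²) = 36900 rad/s.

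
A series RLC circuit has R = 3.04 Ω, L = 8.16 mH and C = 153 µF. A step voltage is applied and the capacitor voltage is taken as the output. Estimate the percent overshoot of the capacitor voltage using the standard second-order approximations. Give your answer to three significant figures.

For a series RLC circuit (capacitor voltage as output), ω_n = 1/√(LC) = 1/√(8.16 mH · 153 µF) = 895 rad/s.
ζ = (R/2)·√(C/L) = (3.04/2)·√(153 µF/8.16 mH) = 0.208.
Overshoot: exp(−π·0.208/√(1−0.208²)) = 0.512, i.e. 51.2%.

%OS ≈ 51.2%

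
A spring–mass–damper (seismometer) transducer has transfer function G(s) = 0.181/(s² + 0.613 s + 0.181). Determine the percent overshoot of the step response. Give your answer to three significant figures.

ω_n = √0.181 = 0.425 rad/s; ζ = 0.613/(2·0.425) = 0.720.
Overshoot: exp(−π·0.720/√(1−0.720²)) = 0.0383, i.e. 3.83%.

%OS ≈ 3.83%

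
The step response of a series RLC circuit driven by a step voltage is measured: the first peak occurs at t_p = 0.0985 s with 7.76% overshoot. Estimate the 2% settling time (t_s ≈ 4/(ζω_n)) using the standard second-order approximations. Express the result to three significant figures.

The overshoot fixes ζ = −ln(OS)/√(π²+ln²(OS)) = 0.631.
t_p = π/ω_d ⇒ ω_d = 31.9 rad/s; then ω_n = ω_d/√(1−ζ²) = 41.1 rad/s.
t_s ≈ 4/(ζω_n) = 4/(0.631·41.1) = 0.154 s.

t_s ≈ 0.154 s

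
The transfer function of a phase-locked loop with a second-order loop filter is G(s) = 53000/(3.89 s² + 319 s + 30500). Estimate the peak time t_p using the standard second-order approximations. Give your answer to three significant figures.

t_p ≈ 0.0400 s

Dividing through by 3.89: denominator becomes s² + 82.01 s + 7841.
So ω_n = √7841 = 88.5 rad/s and ζ = 82.01/(2·88.5) = 0.463.
ω_d = 88.5·√(1 − 0.463²) = 78.5 rad/s. t_p = π/ω_d = 0.0400 s.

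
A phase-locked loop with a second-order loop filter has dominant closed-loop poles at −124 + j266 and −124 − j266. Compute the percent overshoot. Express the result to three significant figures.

|pole| = ω_n = √(124² + 266²) = 293 rad/s; ζ = cos θ = σ/ω_n = 0.423.
Overshoot: exp(−π·0.423/√(1−0.423²)) = 0.231, i.e. 23.1%.

%OS ≈ 23.1%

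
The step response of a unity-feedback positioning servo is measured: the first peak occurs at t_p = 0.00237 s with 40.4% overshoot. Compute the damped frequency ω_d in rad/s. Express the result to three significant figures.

t_p = π/ω_d, so ω_d = π/0.00237 = 1330 rad/s.

ω_d ≈ 1330 rad/s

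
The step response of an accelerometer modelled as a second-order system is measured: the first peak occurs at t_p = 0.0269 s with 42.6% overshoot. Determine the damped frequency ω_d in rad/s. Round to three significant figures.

t_p = π/ω_d, so ω_d = π/0.0269 = 117 rad/s.

ω_d ≈ 117 rad/s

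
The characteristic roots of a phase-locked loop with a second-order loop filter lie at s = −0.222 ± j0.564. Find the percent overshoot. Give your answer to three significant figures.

|pole| = ω_n = √(0.222² + 0.564²) = 0.606 rad/s; ζ = cos θ = σ/ω_n = 0.366.
Overshoot: exp(−π·0.366/√(1−0.366²)) = 0.290, i.e. 29.0%.

%OS ≈ 29.0%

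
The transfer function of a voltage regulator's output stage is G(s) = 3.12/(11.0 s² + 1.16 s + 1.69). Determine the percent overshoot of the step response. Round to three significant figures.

%OS ≈ 65.3%

Dividing through by 11.0: denominator becomes s² + 0.1055 s + 0.1536.
So ω_n = √0.1536 = 0.392 rad/s and ζ = 0.1055/(2·0.392) = 0.135.
%OS = 100·exp(−πζ/√(1−ζ²)) = 65.3%.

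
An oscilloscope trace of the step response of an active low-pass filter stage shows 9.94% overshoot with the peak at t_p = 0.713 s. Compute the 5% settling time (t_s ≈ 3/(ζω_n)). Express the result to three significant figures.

t_s ≈ 0.927 s

ζ from %OS: ζ = |ln 0.0994|/√(π²+ln²0.0994) = 0.592.
t_p = π/ω_d ⇒ ω_d = 4.41 rad/s; then ω_n = ω_d/√(1−ζ²) = 5.47 rad/s.
t_s ≈ 3/(ζω_n) = 3/(0.592·5.47) = 0.927 s.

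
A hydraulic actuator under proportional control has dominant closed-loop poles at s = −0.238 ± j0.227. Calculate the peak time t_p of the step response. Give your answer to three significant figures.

t_p ≈ 13.8 s

t_p = π/ω_d with ω_d = 0.227 (the imaginary part), so t_p = 13.8 s.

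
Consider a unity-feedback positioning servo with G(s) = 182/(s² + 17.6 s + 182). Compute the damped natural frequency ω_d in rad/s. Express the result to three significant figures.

ω_d ≈ 10.2 rad/s

ω_n = √182 = 13.5 rad/s; ζ = 17.6/(2·13.5) = 0.652.
ω_d = ω_n√(1−ζ²) = 10.2 rad/s.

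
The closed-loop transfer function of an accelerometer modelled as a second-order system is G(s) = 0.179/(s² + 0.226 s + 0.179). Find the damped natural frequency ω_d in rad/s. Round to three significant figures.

Matching coefficients with s² + 2ζω_n s + ω_n² gives ω_n² = 0.179 ⇒ ω_n = 0.423 rad/s, and ζ = 0.226/(2ω_n) = 0.267.
ω_d = ω_n√(1−ζ²) = 0.408 rad/s.

ω_d ≈ 0.408 rad/s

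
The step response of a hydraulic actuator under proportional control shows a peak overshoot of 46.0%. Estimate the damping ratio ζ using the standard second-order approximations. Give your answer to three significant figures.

ζ ≈ 0.240

Inverting the overshoot relation: ζ = |ln 0.460|/√(π² + ln²0.460) = 0.240.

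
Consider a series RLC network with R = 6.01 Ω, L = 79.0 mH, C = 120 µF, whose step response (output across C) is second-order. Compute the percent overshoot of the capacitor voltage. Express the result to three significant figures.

%OS ≈ 69.0%

For a series RLC circuit (capacitor voltage as output), ω_n = 1/√(LC) = 1/√(79.0 mH · 120 µF) = 325 rad/s.
ζ = (R/2)·√(C/L) = (6.01/2)·√(120 µF/79.0 mH) = 0.117.
Overshoot: exp(−π·0.117/√(1−0.117²)) = 0.690, i.e. 69.0%.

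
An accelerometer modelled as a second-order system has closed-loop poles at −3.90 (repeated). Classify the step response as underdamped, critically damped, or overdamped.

Since there is a repeated negative-real pole, the response is critically damped.

critically damped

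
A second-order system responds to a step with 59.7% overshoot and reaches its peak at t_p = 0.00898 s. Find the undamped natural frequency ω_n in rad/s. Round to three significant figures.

The overshoot fixes ζ = −ln(OS)/√(π²+ln²(OS)) = 0.162.
From t_p = π/ω_d, ω_d = π/0.00898 = 350 rad/s, so ω_n = ω_d/√(1−ζ²) = 355 rad/s.

ω_n ≈ 355 rad/s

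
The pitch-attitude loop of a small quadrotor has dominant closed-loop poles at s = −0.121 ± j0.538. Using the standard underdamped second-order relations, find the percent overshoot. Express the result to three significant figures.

%OS ≈ 49.3%

The poles are at −σ ± jω_d with σ = 0.121 and ω_d = 0.538, so ω_n = √(σ²+ω_d²) = 0.551 rad/s and ζ = σ/ω_n = 0.219.
%OS = 100·exp(−πζ/√(1−ζ²)) = 49.3%.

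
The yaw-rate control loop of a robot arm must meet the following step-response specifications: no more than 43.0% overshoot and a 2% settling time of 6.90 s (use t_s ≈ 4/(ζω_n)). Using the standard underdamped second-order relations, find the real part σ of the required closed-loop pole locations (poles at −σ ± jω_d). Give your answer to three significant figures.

σ ≈ 0.580

The settling-time spec alone fixes σ = ζω_n = 4/t_s = 4/6.90 = 0.580.
(Overshoot then fixes ζ = 0.259 and hence ω_d = σ·√(1−ζ²)/ζ = 2.16 rad/s.)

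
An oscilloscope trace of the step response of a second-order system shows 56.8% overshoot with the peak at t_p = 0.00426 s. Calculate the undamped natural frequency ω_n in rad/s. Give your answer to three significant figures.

ζ from %OS: ζ = |ln 0.568|/√(π²+ln²0.568) = 0.177.
t_p = π/ω_d ⇒ ω_d = 737 rad/s; then ω_n = ω_d/√(1−ζ²) = 749 rad/s.

ω_n ≈ 749 rad/s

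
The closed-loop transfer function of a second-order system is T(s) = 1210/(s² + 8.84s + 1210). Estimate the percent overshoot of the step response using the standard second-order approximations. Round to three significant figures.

%OS ≈ 66.9%

Comparing the denominator to s² + 2ζω_n s + ω_n²: ω_n = √1210 = 34.8 rad/s, and 2ζω_n = 8.84 so ζ = 8.84/(2·34.8) = 0.127.
Overshoot: exp(−π·0.127/√(1−0.127²)) = 0.669, i.e. 66.9%.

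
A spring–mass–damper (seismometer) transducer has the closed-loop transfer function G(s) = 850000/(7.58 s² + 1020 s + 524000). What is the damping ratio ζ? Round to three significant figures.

Dividing through by 7.58: denominator becomes s² + 134.6 s + 69130.
So ω_n = √69130 = 263 rad/s and ζ = 134.6/(2·263) = 0.256.

ζ ≈ 0.256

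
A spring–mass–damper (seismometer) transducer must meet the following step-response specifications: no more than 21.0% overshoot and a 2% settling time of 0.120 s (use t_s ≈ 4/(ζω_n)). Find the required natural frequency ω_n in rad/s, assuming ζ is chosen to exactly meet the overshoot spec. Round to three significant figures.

From %OS = 100·exp(−πζ/√(1−ζ²)), invert to get ζ = −ln(OS)/√(π² + ln²(OS)) with OS = 0.210.
−ln 0.210 = 1.561, so ζ = 1.561/√(π² + 2.436) = 0.445.
Then ω_n = 4/(ζ t_s) = 4/(0.445 × 0.120) = 74.9 rad/s.

ω_n ≈ 74.9 rad/s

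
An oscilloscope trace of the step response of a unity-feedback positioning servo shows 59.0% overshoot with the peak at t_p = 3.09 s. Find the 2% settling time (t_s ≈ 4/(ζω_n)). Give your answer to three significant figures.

From the overshoot, ζ = −ln(OS)/√(π²+ln²(OS)) = 0.166.
t_p = π/ω_d ⇒ ω_d = 1.02 rad/s; then ω_n = ω_d/√(1−ζ²) = 1.03 rad/s.
t_s ≈ 4/(ζω_n) = 4/(0.166·1.03) = 23.4 s.

t_s ≈ 23.4 s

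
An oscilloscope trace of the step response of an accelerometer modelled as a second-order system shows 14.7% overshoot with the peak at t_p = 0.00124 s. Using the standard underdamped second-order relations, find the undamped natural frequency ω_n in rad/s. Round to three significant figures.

ω_n ≈ 2970 rad/s

ζ from %OS: ζ = |ln 0.147|/√(π²+ln²0.147) = 0.521.
t_p = π/ω_d ⇒ ω_d = 2530 rad/s; then ω_n = ω_d/√(1−ζ²) = 2970 rad/s.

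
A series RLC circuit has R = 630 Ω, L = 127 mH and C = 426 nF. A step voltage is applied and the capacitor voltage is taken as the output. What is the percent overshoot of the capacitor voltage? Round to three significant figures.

%OS ≈ 10.9%

For a series RLC circuit (capacitor voltage as output), ω_n = 1/√(LC) = 1/√(127 mH · 426 nF) = 4300 rad/s.
ζ = (R/2)·√(C/L) = (630/2)·√(426 nF/127 mH) = 0.577.
%OS = 100·exp(−πζ/√(1−ζ²)) = 10.9%.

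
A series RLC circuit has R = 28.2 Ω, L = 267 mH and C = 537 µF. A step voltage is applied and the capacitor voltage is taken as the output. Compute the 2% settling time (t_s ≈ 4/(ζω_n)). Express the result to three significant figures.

For a series RLC circuit (capacitor voltage as output), ω_n = 1/√(LC) = 1/√(267 mH · 537 µF) = 83.5 rad/s.
ζ = (R/2)·√(C/L) = (28.2/2)·√(537 µF/267 mH) = 0.632.
t_s ≈ 4/(ζω_n) = 0.0757 s.

t_s ≈ 0.0757 s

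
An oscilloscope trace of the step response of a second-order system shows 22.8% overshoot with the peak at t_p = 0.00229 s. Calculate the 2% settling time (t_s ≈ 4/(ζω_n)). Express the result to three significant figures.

ζ from %OS: ζ = |ln 0.228|/√(π²+ln²0.228) = 0.426.
t_p = π/ω_d ⇒ ω_d = 1370 rad/s; then ω_n = ω_d/√(1−ζ²) = 1520 rad/s.
t_s ≈ 4/(ζω_n) = 4/(0.426·1520) = 0.00620 s.

t_s ≈ 0.00620 s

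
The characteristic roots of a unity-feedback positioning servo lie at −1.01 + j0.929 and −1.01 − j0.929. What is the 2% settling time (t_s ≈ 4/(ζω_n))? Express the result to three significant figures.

For poles at −σ ± jω_d, ζω_n = σ = 1.01, so t_s ≈ 4/σ = 3.96 s.

t_s ≈ 3.96 s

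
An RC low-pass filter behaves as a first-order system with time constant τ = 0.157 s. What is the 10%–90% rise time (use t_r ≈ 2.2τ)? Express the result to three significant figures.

t_r ≈ 0.345 s

t_r ≈ 2.2τ = 0.345 s.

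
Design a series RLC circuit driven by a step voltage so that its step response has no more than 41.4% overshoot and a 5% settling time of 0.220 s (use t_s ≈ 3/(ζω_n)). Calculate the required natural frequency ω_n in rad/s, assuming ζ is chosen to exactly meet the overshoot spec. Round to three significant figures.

ζ = −ln(OS)/√(π² + (ln OS)²). With OS = 0.414, ln OS = −0.8819 and ζ = 0.8819/3.263 = 0.270.
From t_s ≈ 3/(ζω_n): ω_n = 3/(ζ·t_s) = 3/(0.270·0.220) = 50.5 rad/s.

ω_n ≈ 50.5 rad/s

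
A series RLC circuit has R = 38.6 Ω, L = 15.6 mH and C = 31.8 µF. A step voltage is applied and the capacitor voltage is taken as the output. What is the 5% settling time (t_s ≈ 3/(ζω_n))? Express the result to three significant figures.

t_s ≈ 0.00242 s

For a series RLC circuit (capacitor voltage as output), ω_n = 1/√(LC) = 1/√(15.6 mH · 31.8 µF) = 1420 rad/s.
ζ = (R/2)·√(C/L) = (38.6/2)·√(31.8 µF/15.6 mH) = 0.871.
t_s ≈ 3/(ζω_n) = 0.00242 s.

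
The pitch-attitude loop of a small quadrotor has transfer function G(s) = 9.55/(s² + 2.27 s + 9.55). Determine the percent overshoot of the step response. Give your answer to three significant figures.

%OS ≈ 28.9%

ω_n = √9.55 = 3.09 rad/s; ζ = 2.27/(2·3.09) = 0.367.
%OS = 100·exp(−πζ/√(1−ζ²)) = 28.9%.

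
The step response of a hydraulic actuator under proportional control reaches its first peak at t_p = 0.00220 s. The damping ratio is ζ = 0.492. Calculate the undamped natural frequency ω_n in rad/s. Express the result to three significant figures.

Peak time t_p = π/ω_d, so ω_d = π/t_p = π/0.00220 = 1430 rad/s.
ω_n = ω_d/√(1−ζ²) = 1430/√0.758 = 1640 rad/s.

ω_n ≈ 1640 rad/s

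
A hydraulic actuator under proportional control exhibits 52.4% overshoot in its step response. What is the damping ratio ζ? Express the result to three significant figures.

Inverting the overshoot relation: ζ = |ln 0.524|/√(π² + ln²0.524) = 0.201.

ζ ≈ 0.201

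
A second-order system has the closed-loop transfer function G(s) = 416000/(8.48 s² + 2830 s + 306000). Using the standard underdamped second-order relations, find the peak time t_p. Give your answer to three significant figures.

t_p ≈ 0.0346 s

Dividing through by 8.48: denominator becomes s² + 333.7 s + 36080.
So ω_n = √36080 = 190 rad/s and ζ = 333.7/(2·190) = 0.878.
ω_d = ω_n√(1−ζ²) = 90.8 rad/s. t_p = π/ω_d = 0.0346 s.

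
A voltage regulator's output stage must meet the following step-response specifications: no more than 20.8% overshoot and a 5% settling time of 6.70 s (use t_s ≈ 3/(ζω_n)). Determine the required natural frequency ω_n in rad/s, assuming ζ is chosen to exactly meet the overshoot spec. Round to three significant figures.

From %OS = 100·exp(−πζ/√(1−ζ²)), invert to get ζ = −ln(OS)/√(π² + ln²(OS)) with OS = 0.208.
−ln 0.208 = 1.570, so ζ = 1.570/√(π² + 2.466) = 0.447.
From t_s ≈ 3/(ζω_n): ω_n = 3/(ζ·t_s) = 3/(0.447·6.70) = 1.00 rad/s.

ω_n ≈ 1.00 rad/s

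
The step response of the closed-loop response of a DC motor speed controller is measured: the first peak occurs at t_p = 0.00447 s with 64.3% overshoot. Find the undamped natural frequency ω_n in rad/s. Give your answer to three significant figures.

ω_n ≈ 710 rad/s

ζ from %OS: ζ = |ln 0.643|/√(π²+ln²0.643) = 0.139.
t_p = π/ω_d ⇒ ω_d = 703 rad/s; then ω_n = ω_d/√(1−ζ²) = 710 rad/s.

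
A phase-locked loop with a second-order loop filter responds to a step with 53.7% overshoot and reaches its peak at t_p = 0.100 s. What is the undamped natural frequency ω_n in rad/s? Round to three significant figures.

ζ from %OS: ζ = |ln 0.537|/√(π²+ln²0.537) = 0.194.
From t_p = π/ω_d, ω_d = π/0.100 = 31.4 rad/s, so ω_n = ω_d/√(1−ζ²) = 32.0 rad/s.

ω_n ≈ 32.0 rad/s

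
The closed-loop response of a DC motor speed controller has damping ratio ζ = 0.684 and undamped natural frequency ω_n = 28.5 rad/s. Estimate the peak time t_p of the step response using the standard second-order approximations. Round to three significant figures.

The damped frequency is ω_d = ω_n√(1−ζ²) = 28.5·√(1−0.468) = 20.8 rad/s.
Peak time t_p = π/ω_d = π/20.8 = 0.151 s.

t_p ≈ 0.151 s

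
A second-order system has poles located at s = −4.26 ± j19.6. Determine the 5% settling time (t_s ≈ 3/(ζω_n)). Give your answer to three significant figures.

t_s ≈ 0.704 s

For poles at −σ ± jω_d, ζω_n = σ = 4.26, so t_s ≈ 3/σ = 0.704 s.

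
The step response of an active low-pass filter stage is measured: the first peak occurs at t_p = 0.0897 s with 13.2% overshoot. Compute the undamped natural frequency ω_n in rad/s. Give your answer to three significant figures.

From the overshoot, ζ = −ln(OS)/√(π²+ln²(OS)) = 0.542.
From t_p = π/ω_d, ω_d = π/0.0897 = 35.0 rad/s, so ω_n = ω_d/√(1−ζ²) = 41.7 rad/s.

ω_n ≈ 41.7 rad/s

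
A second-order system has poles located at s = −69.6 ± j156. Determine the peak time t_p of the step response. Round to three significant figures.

t_p = π/ω_d with ω_d = 156 (the imaginary part), so t_p = 0.0201 s.

t_p ≈ 0.0201 s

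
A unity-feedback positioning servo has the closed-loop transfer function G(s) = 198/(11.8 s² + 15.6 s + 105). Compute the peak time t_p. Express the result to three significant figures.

Dividing through by 11.8: denominator becomes s² + 1.322 s + 8.898.
So ω_n = √8.898 = 2.98 rad/s and ζ = 1.322/(2·2.98) = 0.222.
ω_d = 2.98·√(1 − 0.222²) = 2.91 rad/s. t_p = π/ω_d = 1.08 s.

t_p ≈ 1.08 s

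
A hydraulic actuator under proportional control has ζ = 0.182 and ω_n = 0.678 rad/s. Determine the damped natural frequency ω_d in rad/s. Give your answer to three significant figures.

ω_d = ω_n√(1−ζ²) = 0.678·√0.967 = 0.667 rad/s.

ω_d ≈ 0.667 rad/s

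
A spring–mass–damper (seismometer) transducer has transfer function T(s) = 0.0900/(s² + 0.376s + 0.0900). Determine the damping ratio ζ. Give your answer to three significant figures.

ζ ≈ 0.627

Matching coefficients with s² + 2ζω_n s + ω_n² gives ω_n² = 0.0900 ⇒ ω_n = 0.300 rad/s, and ζ = 0.376/(2ω_n) = 0.627.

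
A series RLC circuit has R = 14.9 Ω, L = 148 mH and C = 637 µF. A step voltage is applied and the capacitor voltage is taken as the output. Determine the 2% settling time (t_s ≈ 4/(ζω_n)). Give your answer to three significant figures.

For a series RLC circuit (capacitor voltage as output), ω_n = 1/√(LC) = 1/√(148 mH · 637 µF) = 103 rad/s.
ζ = (R/2)·√(C/L) = (14.9/2)·√(637 µF/148 mH) = 0.489.
t_s ≈ 4/(ζω_n) = 0.0795 s.

t_s ≈ 0.0795 s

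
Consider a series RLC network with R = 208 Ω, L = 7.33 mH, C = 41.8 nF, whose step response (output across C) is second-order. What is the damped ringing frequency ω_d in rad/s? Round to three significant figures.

For a series RLC circuit (capacitor voltage as output), ω_n = 1/√(LC) = 1/√(7.33 mH · 41.8 nF) = 57100 rad/s.
ζ = (R/2)·√(C/L) = (208/2)·√(41.8 nF/7.33 mH) = 0.248.
The damped frequency ω_d = ω_n√(1−ζ²) = 55300 rad/s.

ω_d ≈ 55300 rad/s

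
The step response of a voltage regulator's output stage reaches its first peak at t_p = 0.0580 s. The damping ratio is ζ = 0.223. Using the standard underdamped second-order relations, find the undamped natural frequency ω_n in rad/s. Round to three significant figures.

ω_n ≈ 55.6 rad/s

Peak time t_p = π/ω_d, so ω_d = π/t_p = π/0.0580 = 54.2 rad/s.
ω_n = ω_d/√(1−ζ²) = 54.2/√0.950 = 55.6 rad/s.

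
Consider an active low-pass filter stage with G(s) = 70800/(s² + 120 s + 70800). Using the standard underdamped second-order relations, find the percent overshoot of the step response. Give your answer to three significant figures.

ω_n = √70800 = 266 rad/s; ζ = 120/(2·266) = 0.225.
%OS = 100 e^{−πζ/√(1−ζ²)} with ζ = 0.225 gives 48.3%.

%OS ≈ 48.3%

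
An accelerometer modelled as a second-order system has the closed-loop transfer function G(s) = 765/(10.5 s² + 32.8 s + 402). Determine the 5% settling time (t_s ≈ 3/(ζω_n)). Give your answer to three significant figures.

t_s ≈ 1.92 s

Dividing through by 10.5: denominator becomes s² + 3.124 s + 38.29.
So ω_n = √38.29 = 6.19 rad/s and ζ = 3.124/(2·6.19) = 0.252.
t_s ≈ 3/(ζω_n) = 1.92 s.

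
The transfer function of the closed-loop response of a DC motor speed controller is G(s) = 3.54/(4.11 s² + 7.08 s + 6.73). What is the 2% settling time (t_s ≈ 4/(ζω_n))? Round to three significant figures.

t_s ≈ 4.64 s

Dividing through by 4.11: denominator becomes s² + 1.723 s + 1.637.
So ω_n = √1.637 = 1.28 rad/s and ζ = 1.723/(2·1.28) = 0.673.
t_s ≈ 4/(ζω_n) = 4.64 s.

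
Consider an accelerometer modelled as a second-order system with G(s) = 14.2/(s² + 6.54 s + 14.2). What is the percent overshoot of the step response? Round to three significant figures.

Comparing the denominator to s² + 2ζω_n s + ω_n²: ω_n = √14.2 = 3.77 rad/s, and 2ζω_n = 6.54 so ζ = 6.54/(2·3.77) = 0.868.
Overshoot: exp(−π·0.868/√(1−0.868²)) = 0.00415, i.e. 0.415%.

%OS ≈ 0.415%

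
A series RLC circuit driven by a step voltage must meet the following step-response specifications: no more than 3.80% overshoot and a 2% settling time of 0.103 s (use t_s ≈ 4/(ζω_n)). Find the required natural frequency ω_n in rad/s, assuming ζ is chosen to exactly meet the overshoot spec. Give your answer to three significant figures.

ζ = −ln(OS)/√(π² + (ln OS)²). With OS = 0.0380, ln OS = −3.270 and ζ = 3.270/4.535 = 0.721.
From t_s ≈ 4/(ζω_n): ω_n = 4/(ζ·t_s) = 4/(0.721·0.103) = 53.9 rad/s.

ω_n ≈ 53.9 rad/s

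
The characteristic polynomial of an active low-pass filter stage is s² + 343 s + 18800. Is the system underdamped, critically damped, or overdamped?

a² − 4b = 42000 > 0 (two distinct real roots); the system is overdamped.

overdamped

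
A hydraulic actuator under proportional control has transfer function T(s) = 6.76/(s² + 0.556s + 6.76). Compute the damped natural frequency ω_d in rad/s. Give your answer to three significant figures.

ω_d ≈ 2.59 rad/s

ω_n = √6.76 = 2.60 rad/s; ζ = 0.556/(2·2.60) = 0.107.
ω_d = 2.60·√(1 − 0.107²) = 2.59 rad/s.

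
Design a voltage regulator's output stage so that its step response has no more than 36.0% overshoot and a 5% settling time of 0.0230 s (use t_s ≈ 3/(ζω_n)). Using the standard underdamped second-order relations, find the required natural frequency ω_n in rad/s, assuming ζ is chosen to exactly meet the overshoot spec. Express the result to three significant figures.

ω_n ≈ 422 rad/s

Inverting the overshoot relation: ζ = |ln 0.360|/√(π² + ln²0.360) = 0.309.
From t_s ≈ 3/(ζω_n): ω_n = 3/(ζ·t_s) = 3/(0.309·0.0230) = 422 rad/s.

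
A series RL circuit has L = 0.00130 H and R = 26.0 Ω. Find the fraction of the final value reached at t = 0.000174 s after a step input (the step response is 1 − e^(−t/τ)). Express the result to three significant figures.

τ = L/R = 0.00130/26.0 = 0.0000500 s.
y(t)/y_∞ = 1 − e^(−t/τ) = 1 − e^(−0.000174/0.0000500) = 1 − e^(−3.48) = 0.969.

y/y_∞ ≈ 0.969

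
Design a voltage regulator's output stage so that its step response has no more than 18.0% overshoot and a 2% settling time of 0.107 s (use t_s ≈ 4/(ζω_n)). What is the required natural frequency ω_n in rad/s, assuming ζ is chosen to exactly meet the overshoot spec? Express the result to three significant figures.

ω_n ≈ 78.0 rad/s

Inverting the overshoot relation: ζ = |ln 0.180|/√(π² + ln²0.180) = 0.479.
Then ω_n = 4/(ζ t_s) = 4/(0.479 × 0.107) = 78.0 rad/s.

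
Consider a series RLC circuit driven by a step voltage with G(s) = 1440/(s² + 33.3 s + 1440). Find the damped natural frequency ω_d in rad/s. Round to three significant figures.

ω_d ≈ 34.1 rad/s

Comparing the denominator to s² + 2ζω_n s + ω_n²: ω_n = √1440 = 37.9 rad/s, and 2ζω_n = 33.3 so ζ = 33.3/(2·37.9) = 0.439.
The damped frequency ω_d = ω_n√(1−ζ²) = 34.1 rad/s.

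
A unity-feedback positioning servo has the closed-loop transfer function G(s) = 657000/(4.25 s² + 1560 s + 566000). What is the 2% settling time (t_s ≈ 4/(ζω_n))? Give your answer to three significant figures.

Dividing through by 4.25: denominator becomes s² + 367.1 s + 133200.
So ω_n = √133200 = 365 rad/s and ζ = 367.1/(2·365) = 0.503.
t_s ≈ 4/(ζω_n) = 0.0218 s.

t_s ≈ 0.0218 s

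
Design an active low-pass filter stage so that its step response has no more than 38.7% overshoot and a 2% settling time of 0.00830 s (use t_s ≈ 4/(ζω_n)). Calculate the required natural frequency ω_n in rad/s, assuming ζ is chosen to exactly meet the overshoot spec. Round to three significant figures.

ω_n ≈ 1670 rad/s

Inverting the overshoot relation: ζ = |ln 0.387|/√(π² + ln²0.387) = 0.289.
From t_s ≈ 4/(ζω_n): ω_n = 4/(ζ·t_s) = 4/(0.289·0.00830) = 1670 rad/s.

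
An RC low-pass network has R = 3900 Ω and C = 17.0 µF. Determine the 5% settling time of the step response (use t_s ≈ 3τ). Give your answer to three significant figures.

τ = RC = 3900 × 17.0 µF = 0.0663 s.
t_s ≈ 3τ = 0.199 s.

t_s ≈ 0.199 s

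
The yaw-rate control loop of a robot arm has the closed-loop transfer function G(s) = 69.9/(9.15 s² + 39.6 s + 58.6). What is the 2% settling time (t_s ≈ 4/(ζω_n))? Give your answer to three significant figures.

t_s ≈ 1.85 s

Dividing through by 9.15: denominator becomes s² + 4.328 s + 6.404.
So ω_n = √6.404 = 2.53 rad/s and ζ = 4.328/(2·2.53) = 0.855.
t_s ≈ 4/(ζω_n) = 1.85 s.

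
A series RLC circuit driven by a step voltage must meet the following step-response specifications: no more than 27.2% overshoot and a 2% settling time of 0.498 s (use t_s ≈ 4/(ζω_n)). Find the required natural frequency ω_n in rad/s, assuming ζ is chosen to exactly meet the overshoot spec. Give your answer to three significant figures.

ω_n ≈ 21.0 rad/s

From %OS = 100·exp(−πζ/√(1−ζ²)), invert to get ζ = −ln(OS)/√(π² + ln²(OS)) with OS = 0.272.
−ln 0.272 = 1.302, so ζ = 1.302/√(π² + 1.695) = 0.383.
From t_s ≈ 4/(ζω_n): ω_n = 4/(ζ·t_s) = 4/(0.383·0.498) = 21.0 rad/s.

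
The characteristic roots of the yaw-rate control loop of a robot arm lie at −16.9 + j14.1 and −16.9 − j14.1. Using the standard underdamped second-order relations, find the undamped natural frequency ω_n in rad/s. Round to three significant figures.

ω_n ≈ 22.0 rad/s

The poles are at −σ ± jω_d with σ = 16.9 and ω_d = 14.1, so ω_n = √(σ²+ω_d²) = 22.0 rad/s and ζ = σ/ω_n = 0.768.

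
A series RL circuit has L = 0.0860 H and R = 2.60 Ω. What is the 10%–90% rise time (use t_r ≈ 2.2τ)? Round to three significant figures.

τ = L/R = 0.0860/2.60 = 0.0331 s.
t_r ≈ 2.2τ = 0.0728 s.

t_r ≈ 0.0728 s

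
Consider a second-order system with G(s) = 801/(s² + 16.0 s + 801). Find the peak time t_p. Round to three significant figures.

Comparing the denominator to s² + 2ζω_n s + ω_n²: ω_n = √801 = 28.3 rad/s, and 2ζω_n = 16.0 so ζ = 16.0/(2·28.3) = 0.283.
ω_d = ω_n√(1−ζ²) = 27.1 rad/s. Then t_p = π/ω_d = 0.116 s.

t_p ≈ 0.116 s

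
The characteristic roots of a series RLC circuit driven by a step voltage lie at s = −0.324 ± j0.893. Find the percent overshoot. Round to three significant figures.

%OS ≈ 32.0%

|pole| = ω_n = √(0.324² + 0.893²) = 0.950 rad/s; ζ = cos θ = σ/ω_n = 0.341.
%OS = 100 e^{−πζ/√(1−ζ²)} with ζ = 0.341 gives 32.0%.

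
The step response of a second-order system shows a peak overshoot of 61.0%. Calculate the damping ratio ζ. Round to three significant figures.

ζ ≈ 0.155

From %OS = 100·exp(−πζ/√(1−ζ²)), invert to get ζ = −ln(OS)/√(π² + ln²(OS)) with OS = 0.610.
−ln 0.610 = 0.4943, so ζ = 0.4943/√(π² + 0.2443) = 0.155.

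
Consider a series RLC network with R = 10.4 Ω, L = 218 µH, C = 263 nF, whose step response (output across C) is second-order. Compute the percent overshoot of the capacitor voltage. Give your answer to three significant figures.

For a series RLC circuit (capacitor voltage as output), ω_n = 1/√(LC) = 1/√(218 µH · 263 nF) = 132000 rad/s.
ζ = (R/2)·√(C/L) = (10.4/2)·√(263 nF/218 µH) = 0.181.
%OS = 100 e^{−πζ/√(1−ζ²)} with ζ = 0.181 gives 56.2%.

%OS ≈ 56.2%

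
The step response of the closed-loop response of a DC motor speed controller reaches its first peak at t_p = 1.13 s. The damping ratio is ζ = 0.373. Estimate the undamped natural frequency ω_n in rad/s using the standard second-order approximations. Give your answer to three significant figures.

Peak time t_p = π/ω_d, so ω_d = π/t_p = π/1.13 = 2.78 rad/s.
ω_n = ω_d/√(1−ζ²) = 2.78/√0.861 = 3.00 rad/s.

ω_n ≈ 3.00 rad/s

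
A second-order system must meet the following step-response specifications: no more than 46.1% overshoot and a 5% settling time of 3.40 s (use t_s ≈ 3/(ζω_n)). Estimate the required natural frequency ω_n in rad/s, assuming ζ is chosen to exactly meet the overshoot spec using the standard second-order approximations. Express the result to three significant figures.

ω_n ≈ 3.69 rad/s

From %OS = 100·exp(−πζ/√(1−ζ²)), invert to get ζ = −ln(OS)/√(π² + ln²(OS)) with OS = 0.461.
−ln 0.461 = 0.7744, so ζ = 0.7744/√(π² + 0.5996) = 0.239.
Then ω_n = 3/(ζ t_s) = 3/(0.239 × 3.40) = 3.69 rad/s.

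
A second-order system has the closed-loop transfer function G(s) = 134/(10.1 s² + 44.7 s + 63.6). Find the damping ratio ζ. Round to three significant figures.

Dividing through by 10.1: denominator becomes s² + 4.426 s + 6.297.
So ω_n = √6.297 = 2.51 rad/s and ζ = 4.426/(2·2.51) = 0.882.

ζ ≈ 0.882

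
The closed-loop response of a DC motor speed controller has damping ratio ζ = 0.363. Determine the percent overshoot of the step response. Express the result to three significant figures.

For an underdamped second-order system, %OS = 100·exp(−πζ/√(1−ζ²)).
πζ/√(1−ζ²) = π·0.363/√(1−0.132) = 1.224, so %OS = 100·e^(−1.224) = 29.4%.

%OS ≈ 29.4%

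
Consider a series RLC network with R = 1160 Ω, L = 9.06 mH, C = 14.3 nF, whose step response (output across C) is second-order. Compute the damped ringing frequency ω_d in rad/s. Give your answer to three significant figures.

ω_d ≈ 60200 rad/s

For a series RLC circuit (capacitor voltage as output), ω_n = 1/√(LC) = 1/√(9.06 mH · 14.3 nF) = 87900 rad/s.
ζ = (R/2)·√(C/L) = (1160/2)·√(14.3 nF/9.06 mH) = 0.729.
ω_d = ω_n√(1−ζ²) = 60200 rad/s.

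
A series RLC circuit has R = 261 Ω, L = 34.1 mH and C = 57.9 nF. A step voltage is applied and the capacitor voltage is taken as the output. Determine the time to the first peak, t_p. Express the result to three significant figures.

For a series RLC circuit (capacitor voltage as output), ω_n = 1/√(LC) = 1/√(34.1 mH · 57.9 nF) = 22500 rad/s.
ζ = (R/2)·√(C/L) = (261/2)·√(57.9 nF/34.1 mH) = 0.170.
ω_d = ω_n√(1−ζ²) = 22200 rad/s. t_p = π/ω_d = 0.000142 s.

t_p ≈ 0.000142 s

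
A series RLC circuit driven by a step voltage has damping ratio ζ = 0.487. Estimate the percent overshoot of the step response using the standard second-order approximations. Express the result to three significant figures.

For an underdamped second-order system, %OS = 100·exp(−πζ/√(1−ζ²)).
πζ/√(1−ζ²) = π·0.487/√(1−0.237) = 1.752, so %OS = 100·e^(−1.752) = 17.3%.

%OS ≈ 17.3%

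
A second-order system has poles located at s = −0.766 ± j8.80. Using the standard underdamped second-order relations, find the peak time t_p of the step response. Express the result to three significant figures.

t_p = π/ω_d with ω_d = 8.80 (the imaginary part), so t_p = 0.357 s.

t_p ≈ 0.357 s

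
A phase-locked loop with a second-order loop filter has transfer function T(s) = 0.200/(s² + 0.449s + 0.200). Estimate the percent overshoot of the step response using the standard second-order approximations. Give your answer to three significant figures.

%OS ≈ 16.1%

Comparing the denominator to s² + 2ζω_n s + ω_n²: ω_n = √0.200 = 0.447 rad/s, and 2ζω_n = 0.449 so ζ = 0.449/(2·0.447) = 0.502.
%OS = 100·exp(−πζ/√(1−ζ²)) = 16.1%.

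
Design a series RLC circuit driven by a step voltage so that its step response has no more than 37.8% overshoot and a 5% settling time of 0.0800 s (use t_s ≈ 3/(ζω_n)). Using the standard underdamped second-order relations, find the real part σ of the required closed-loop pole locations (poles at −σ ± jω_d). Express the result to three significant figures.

σ ≈ 37.5

The settling-time spec alone fixes σ = ζω_n = 3/t_s = 3/0.0800 = 37.5.
(Overshoot then fixes ζ = 0.296 and hence ω_d = σ·√(1−ζ²)/ζ = 121 rad/s.)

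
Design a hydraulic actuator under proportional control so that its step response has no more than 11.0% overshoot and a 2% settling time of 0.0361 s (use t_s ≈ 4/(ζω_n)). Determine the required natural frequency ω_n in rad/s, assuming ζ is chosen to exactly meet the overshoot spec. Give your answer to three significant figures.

ζ = −ln(OS)/√(π² + (ln OS)²). With OS = 0.110, ln OS = −2.207 and ζ = 2.207/3.839 = 0.575.
From t_s ≈ 4/(ζω_n): ω_n = 4/(ζ·t_s) = 4/(0.575·0.0361) = 193 rad/s.

ω_n ≈ 193 rad/s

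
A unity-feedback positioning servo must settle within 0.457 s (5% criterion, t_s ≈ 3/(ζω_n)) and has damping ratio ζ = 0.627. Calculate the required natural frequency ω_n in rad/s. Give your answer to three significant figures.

Rearranging t_s ≈ 3/(ζω_n) gives ω_n = 3/(ζ·t_s) = 3/(0.627 × 0.457) = 10.5 rad/s.

ω_n ≈ 10.5 rad/s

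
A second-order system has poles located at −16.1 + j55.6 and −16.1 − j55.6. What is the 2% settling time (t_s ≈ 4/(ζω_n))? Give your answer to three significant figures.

For poles at −σ ± jω_d, ζω_n = σ = 16.1, so t_s ≈ 4/σ = 0.248 s.

t_s ≈ 0.248 s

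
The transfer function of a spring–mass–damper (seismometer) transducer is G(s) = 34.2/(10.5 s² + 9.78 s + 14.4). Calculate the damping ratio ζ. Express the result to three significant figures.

Dividing through by 10.5: denominator becomes s² + 0.9314 s + 1.371.
So ω_n = √1.371 = 1.17 rad/s and ζ = 0.9314/(2·1.17) = 0.398.

ζ ≈ 0.398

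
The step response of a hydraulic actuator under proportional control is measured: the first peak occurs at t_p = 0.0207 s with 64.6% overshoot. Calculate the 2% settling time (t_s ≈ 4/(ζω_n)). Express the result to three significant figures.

t_s ≈ 0.189 s

From the overshoot, ζ = −ln(OS)/√(π²+ln²(OS)) = 0.138.
From t_p = π/ω_d, ω_d = π/0.0207 = 152 rad/s, so ω_n = ω_d/√(1−ζ²) = 153 rad/s.
t_s ≈ 4/(ζω_n) = 4/(0.138·153) = 0.189 s.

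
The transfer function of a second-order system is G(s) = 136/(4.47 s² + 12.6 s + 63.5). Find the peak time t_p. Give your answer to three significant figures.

t_p ≈ 0.899 s

Dividing through by 4.47: denominator becomes s² + 2.819 s + 14.21.
So ω_n = √14.21 = 3.77 rad/s and ζ = 2.819/(2·3.77) = 0.374.
The damped frequency ω_d = ω_n√(1−ζ²) = 3.50 rad/s. t_p = π/ω_d = 0.899 s.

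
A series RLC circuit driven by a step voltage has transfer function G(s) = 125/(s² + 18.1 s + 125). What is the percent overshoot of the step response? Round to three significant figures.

%OS ≈ 1.32%

Comparing the denominator to s² + 2ζω_n s + ω_n²: ω_n = √125 = 11.2 rad/s, and 2ζω_n = 18.1 so ζ = 18.1/(2·11.2) = 0.809.
%OS = 100·exp(−πζ/√(1−ζ²)) = 1.32%.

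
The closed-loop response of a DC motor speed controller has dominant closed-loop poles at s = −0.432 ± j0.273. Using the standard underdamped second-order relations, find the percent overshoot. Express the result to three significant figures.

%OS ≈ 0.693%

With σ = 0.432, ω_d = 0.273: ω_n = √(σ²+ω_d²) = 0.511 rad/s, ζ = σ/ω_n = 0.845.
%OS = 100 e^{−πζ/√(1−ζ²)} with ζ = 0.845 gives 0.693%.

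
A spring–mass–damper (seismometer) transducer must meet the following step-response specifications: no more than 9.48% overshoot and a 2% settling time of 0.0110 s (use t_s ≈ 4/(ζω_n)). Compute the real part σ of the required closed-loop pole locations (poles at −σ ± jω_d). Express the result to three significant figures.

σ ≈ 364

The settling-time spec alone fixes σ = ζω_n = 4/t_s = 4/0.0110 = 364.
(Overshoot then fixes ζ = 0.600 and hence ω_d = σ·√(1−ζ²)/ζ = 485 rad/s.)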